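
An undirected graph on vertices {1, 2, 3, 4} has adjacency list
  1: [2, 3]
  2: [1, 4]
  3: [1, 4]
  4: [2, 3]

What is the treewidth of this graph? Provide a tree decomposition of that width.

Every bag has size at most 3, so the width is 3 − 1 = 2 and tw(G) ≤ 2. The edges 2–1–3–4–2 form a cycle, so G is not a tree and its treewidth is at least 2. Therefore the treewidth is 2.

Treewidth 2.
Bags: B1 = {1, 2, 3}  B2 = {2, 3, 4}
Tree: B1–B2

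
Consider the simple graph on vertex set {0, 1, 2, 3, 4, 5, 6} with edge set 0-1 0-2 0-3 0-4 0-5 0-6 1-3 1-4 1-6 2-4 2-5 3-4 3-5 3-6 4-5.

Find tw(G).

3

A width-3 tree decomposition is:
Bags: B1 = {0, 3, 4, 5}  B2 = {0, 2, 4, 5}  B3 = {0, 1, 3, 4}  B4 = {0, 1, 3, 6}
Tree: B1–B2, B1–B3, B3–B4
Each bag holds 4 vertices, so the decomposition has width 3, which upper-bounds the treewidth. On the other hand G contains the 4-clique {0, 2, 4, 5}. A clique must lie in a single bag of any decomposition, so no decomposition can have width below 3. Hence tw(G) = 3 exactly.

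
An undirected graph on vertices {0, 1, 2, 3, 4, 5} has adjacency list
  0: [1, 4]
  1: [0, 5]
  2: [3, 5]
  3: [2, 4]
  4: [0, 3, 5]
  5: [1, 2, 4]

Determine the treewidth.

A width-2 tree decomposition is:
Bags: B1 = {0, 1, 4}  B2 = {1, 4, 5}  B3 = {3, 4, 5}  B4 = {2, 3, 5}
Tree: B1–B2, B2–B3, B3–B4
Every bag has size at most 3, so the width is 3 − 1 = 2 and tw(G) ≤ 2. Since 0–1–5–4–0 is a cycle in G, G is not acyclic. Forests are exactly the graphs of treewidth ≤ 1, so tw(G) ≥ 2. Therefore the treewidth is 2.

2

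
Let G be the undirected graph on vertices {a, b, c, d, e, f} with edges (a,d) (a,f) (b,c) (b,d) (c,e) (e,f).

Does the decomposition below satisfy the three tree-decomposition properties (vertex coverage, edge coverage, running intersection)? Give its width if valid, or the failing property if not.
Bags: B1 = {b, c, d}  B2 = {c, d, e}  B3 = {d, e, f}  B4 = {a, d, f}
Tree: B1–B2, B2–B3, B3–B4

Checking the three conditions: (i) the bags cover all of {a, b, c, d, e, f}; (ii) for each edge, some bag contains both endpoints; (iii) the bags containing any fixed vertex form a subtree. All hold, so the decomposition is valid with width 3 − 1 = 2.

Yes; width 2.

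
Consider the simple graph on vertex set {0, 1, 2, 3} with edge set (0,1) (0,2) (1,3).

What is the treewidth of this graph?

A width-1 tree decomposition is:
Bags: B1 = {0, 1}  B2 = {1, 3}  B3 = {0, 2}
Tree: B1–B2, B1–B3
The largest bag has 2 vertices, giving width 1; this decomposition certifies tw(G) ≤ 1. Any graph with an edge has treewidth ≥ 1, and G has the edge 1–0. The upper and lower bounds meet at 1, so that is the treewidth.

1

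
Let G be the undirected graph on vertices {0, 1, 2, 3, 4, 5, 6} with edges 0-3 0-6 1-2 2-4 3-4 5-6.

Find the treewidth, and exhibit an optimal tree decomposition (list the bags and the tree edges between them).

The largest bag has 2 vertices, giving width 1; this decomposition certifies tw(G) ≤ 1. G has an edge, so its treewidth is at least 1. Combining the bounds, tw(G) = 1.

Treewidth 1.
Bags: B1 = {1, 2}  B2 = {2, 4}  B3 = {3, 4}  B4 = {0, 3}  B5 = {0, 6}  B6 = {5, 6}
Tree: B1–B2, B2–B3, B3–B4, B4–B5, B5–B6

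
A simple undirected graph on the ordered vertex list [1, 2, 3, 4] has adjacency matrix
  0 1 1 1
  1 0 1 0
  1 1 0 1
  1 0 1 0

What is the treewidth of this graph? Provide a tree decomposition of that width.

Treewidth 2.
One such decomposition:
Bags: B1 = {1, 3, 4}  B2 = {1, 2, 3}
Tree: B1–B2

Every bag has size at most 3, so the width is 3 − 1 = 2 and tw(G) ≤ 2. For the lower bound, the 3 vertices {1, 2, 3} are pairwise adjacent, and any tree decomposition puts a clique entirely inside one bag — forcing width ≥ 2. Therefore the treewidth is 2.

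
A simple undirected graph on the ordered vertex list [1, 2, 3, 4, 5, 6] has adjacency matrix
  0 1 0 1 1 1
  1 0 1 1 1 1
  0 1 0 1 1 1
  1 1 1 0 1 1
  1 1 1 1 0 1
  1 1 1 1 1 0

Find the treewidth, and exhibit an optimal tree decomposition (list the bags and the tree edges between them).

The largest bag has 5 vertices, giving width 4; this decomposition certifies tw(G) ≤ 4. Conversely, {1, 2, 4, 5, 6} is a clique of size 5, and the vertices of any clique must share a bag in every tree decomposition; so some bag has ≥ 5 vertices and tw(G) ≥ 4. Hence tw(G) = 4 exactly.

Treewidth 4.
One optimal decomposition is:
Bags: B1 = {1, 2, 4, 5, 6}  B2 = {2, 3, 4, 5, 6}
Tree: B1–B2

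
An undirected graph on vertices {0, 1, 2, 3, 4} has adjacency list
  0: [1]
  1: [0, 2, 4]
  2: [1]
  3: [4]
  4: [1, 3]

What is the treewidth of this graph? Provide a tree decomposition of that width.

Every bag has size at most 2, so the width is 2 − 1 = 1 and tw(G) ≤ 1. G has an edge, so its treewidth is at least 1. The upper and lower bounds meet at 1, so that is the treewidth.

Treewidth 1.
Bags: B1 = {1, 4}  B2 = {1, 2}  B3 = {0, 1}  B4 = {3, 4}
Tree: B1–B2, B2–B3, B1–B4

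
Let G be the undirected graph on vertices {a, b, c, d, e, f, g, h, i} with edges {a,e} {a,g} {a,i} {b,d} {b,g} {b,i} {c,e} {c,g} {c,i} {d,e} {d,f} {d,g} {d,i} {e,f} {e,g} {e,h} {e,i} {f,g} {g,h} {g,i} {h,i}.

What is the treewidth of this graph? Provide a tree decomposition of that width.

The largest bag has 4 vertices, giving width 3; this decomposition certifies tw(G) ≤ 3. On the other hand G contains the 4-clique {d, e, f, g}. A clique must lie in a single bag of any decomposition, so no decomposition can have width below 3. Combining the bounds, tw(G) = 3.

Treewidth 3.
One such decomposition:
Bags: B1 = {d, e, g, i}  B2 = {a, e, g, i}  B3 = {b, d, g, i}  B4 = {c, e, g, i}  B5 = {d, e, f, g}  B6 = {e, g, h, i}
Tree: B1–B2, B1–B3, B2–B4, B1–B5, B4–B6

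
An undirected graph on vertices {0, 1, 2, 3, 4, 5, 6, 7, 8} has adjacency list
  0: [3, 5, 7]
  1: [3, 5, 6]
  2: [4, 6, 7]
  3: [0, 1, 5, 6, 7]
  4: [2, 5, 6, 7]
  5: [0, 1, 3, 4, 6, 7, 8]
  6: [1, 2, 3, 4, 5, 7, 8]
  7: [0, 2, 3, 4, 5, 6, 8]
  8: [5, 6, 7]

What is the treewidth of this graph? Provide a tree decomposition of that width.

Every bag has size at most 4, so the width is 4 − 1 = 3 and tw(G) ≤ 3. On the other hand G contains the 4-clique {2, 4, 6, 7}. A clique must lie in a single bag of any decomposition, so no decomposition can have width below 3. The upper and lower bounds meet at 3, so that is the treewidth.

Treewidth 3.
Bags: B1 = {4, 5, 6, 7}  B2 = {3, 5, 6, 7}  B3 = {2, 4, 6, 7}  B4 = {5, 6, 7, 8}  B5 = {1, 3, 5, 6}  B6 = {0, 3, 5, 7}
Tree: B1–B2, B1–B3, B2–B4, B2–B5, B2–B6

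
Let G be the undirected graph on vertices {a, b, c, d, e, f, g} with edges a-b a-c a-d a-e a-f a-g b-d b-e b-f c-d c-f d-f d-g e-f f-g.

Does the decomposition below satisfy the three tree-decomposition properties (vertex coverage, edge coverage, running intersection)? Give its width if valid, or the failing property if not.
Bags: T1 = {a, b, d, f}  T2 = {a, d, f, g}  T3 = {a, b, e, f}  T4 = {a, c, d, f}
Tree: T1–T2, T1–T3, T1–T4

Yes; width 3.

Vertex coverage: the bags together contain {a, b, c, d, e, f, g}, the full vertex set. Edge coverage: each edge of G has both endpoints in at least one bag. Running intersection: for every vertex, the bags containing it form a connected subtree. All three properties hold, so this is a valid tree decomposition of width max|bag| − 1 = 3, and hence tw(G) ≤ 3.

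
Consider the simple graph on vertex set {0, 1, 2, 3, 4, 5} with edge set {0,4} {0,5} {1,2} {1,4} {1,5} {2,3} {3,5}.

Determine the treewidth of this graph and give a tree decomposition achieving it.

Each bag holds 3 vertices, so the decomposition has width 2, which upper-bounds the treewidth. The edges 4–0–5–1–4 form a cycle, so G is not a tree and its treewidth is at least 2. Combining the bounds, tw(G) = 2.

Treewidth 2.
Bags: B1 = {0, 1, 4}  B2 = {0, 1, 5}  B3 = {1, 2, 5}  B4 = {2, 3, 5}
Tree: B1–B2, B2–B3, B3–B4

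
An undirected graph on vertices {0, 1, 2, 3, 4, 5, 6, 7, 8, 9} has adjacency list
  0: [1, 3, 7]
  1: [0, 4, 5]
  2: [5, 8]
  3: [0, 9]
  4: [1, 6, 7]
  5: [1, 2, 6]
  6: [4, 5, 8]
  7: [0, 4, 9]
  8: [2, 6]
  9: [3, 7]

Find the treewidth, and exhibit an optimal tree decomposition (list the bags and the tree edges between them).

Treewidth 2.
One such decomposition:
Bags: B1 = {0, 3, 9}  B2 = {0, 7, 9}  B3 = {0, 1, 7}  B4 = {1, 4, 7}  B5 = {1, 4, 5}  B6 = {4, 5, 6}  B7 = {2, 5, 6}  B8 = {2, 6, 8}
Tree: B1–B2, B2–B3, B3–B4, B4–B5, B5–B6, B6–B7, B7–B8

Each bag holds 3 vertices, so the decomposition has width 2, which upper-bounds the treewidth. For the lower bound, G contains the cycle 3–9–7–0–3, so G is not a forest; only forests have treewidth ≤ 1, hence tw(G) ≥ 2. Combining the bounds, tw(G) = 2.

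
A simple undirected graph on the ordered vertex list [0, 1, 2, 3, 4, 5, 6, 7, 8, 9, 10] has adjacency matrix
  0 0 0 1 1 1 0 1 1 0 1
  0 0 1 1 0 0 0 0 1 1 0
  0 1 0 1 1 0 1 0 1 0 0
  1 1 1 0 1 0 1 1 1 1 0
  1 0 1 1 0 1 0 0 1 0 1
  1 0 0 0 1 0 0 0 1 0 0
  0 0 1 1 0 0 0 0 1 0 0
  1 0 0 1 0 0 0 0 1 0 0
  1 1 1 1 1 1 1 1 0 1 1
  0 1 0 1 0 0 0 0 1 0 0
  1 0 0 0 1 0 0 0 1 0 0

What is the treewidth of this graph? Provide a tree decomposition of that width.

The largest bag has 4 vertices, giving width 3; this decomposition certifies tw(G) ≤ 3. On the other hand G contains the 4-clique {0, 4, 8, 10}. A clique must lie in a single bag of any decomposition, so no decomposition can have width below 3. Hence tw(G) = 3 exactly.

Treewidth 3.
One such decomposition:
Bags: B1 = {0, 3, 4, 8}  B2 = {2, 3, 4, 8}  B3 = {0, 3, 7, 8}  B4 = {2, 3, 6, 8}  B5 = {1, 2, 3, 8}  B6 = {1, 3, 8, 9}  B7 = {0, 4, 8, 10}  B8 = {0, 4, 5, 8}
Tree: B1–B2, B1–B3, B2–B4, B2–B5, B5–B6, B1–B7, B1–B8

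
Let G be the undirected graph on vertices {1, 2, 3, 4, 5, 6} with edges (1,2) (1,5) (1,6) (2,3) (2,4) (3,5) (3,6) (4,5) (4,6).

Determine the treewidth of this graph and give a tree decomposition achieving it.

Each bag holds 4 vertices, so the decomposition has width 3, which upper-bounds the treewidth. For the lower bound: the 4 vertex sets {4,6}, {1,2}, {3}, {5} are disjoint, each induces a connected subgraph, and every pair is joined by at least one edge of G. Contracting each set to a single vertex therefore yields K_{4} as a minor, and since treewidth is minor-monotone, tw(G) ≥ tw(K_{4}) = 3. The upper and lower bounds meet at 3, so that is the treewidth.

Treewidth 3.
One optimal decomposition is:
Bags: B1 = {1, 3, 4, 6}  B2 = {1, 2, 3, 4}  B3 = {1, 3, 4, 5}
Tree: B1–B2, B2–B3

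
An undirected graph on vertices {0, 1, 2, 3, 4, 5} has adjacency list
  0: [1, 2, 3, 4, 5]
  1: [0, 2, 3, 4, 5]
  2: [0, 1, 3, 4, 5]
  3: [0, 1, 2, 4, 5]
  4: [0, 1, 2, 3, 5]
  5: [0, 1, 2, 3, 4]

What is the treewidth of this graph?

5

A width-5 tree decomposition is:
Bags: B1 = {0, 1, 2, 3, 4, 5}
Tree: (single bag)
With just one bag of size 6, the width is 6 − 1 = 5, so tw(G) ≤ 5. On the other hand G contains the 6-clique {0, 1, 2, 3, 4, 5}. A clique must lie in a single bag of any decomposition, so no decomposition can have width below 5. The upper and lower bounds meet at 5, so that is the treewidth.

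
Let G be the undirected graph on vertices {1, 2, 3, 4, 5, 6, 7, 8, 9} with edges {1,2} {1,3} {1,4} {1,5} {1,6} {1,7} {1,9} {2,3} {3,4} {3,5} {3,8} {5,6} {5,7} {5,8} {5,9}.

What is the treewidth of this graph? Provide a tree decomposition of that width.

Every bag has size at most 3, so the width is 3 − 1 = 2 and tw(G) ≤ 2. Conversely, {3, 5, 8} is a clique of size 3, and the vertices of any clique must share a bag in every tree decomposition; so some bag has ≥ 3 vertices and tw(G) ≥ 2. Hence tw(G) = 2 exactly.

Treewidth 2.
Bags: B1 = {1, 5, 9}  B2 = {1, 5, 6}  B3 = {1, 5, 7}  B4 = {1, 3, 5}  B5 = {1, 3, 4}  B6 = {3, 5, 8}  B7 = {1, 2, 3}
Tree: B1–B2, B2–B3, B1–B4, B4–B5, B4–B6, B5–B7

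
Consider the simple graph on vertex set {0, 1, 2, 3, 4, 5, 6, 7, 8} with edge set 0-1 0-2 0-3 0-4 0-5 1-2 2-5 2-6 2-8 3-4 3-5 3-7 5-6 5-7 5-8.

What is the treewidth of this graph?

2

A width-2 tree decomposition is:
Bags: B1 = {0, 2, 5}  B2 = {0, 3, 5}  B3 = {2, 5, 8}  B4 = {0, 3, 4}  B5 = {0, 1, 2}  B6 = {3, 5, 7}  B7 = {2, 5, 6}
Tree: B1–B2, B1–B3, B2–B4, B1–B5, B2–B6, B1–B7
Each bag holds 3 vertices, so the decomposition has width 2, which upper-bounds the treewidth. On the other hand G contains the 3-clique {0, 1, 2}. A clique must lie in a single bag of any decomposition, so no decomposition can have width below 2. The upper and lower bounds meet at 2, so that is the treewidth.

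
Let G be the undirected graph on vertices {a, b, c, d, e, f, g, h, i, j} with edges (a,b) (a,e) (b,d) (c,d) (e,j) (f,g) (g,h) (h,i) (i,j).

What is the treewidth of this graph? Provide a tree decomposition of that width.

Every bag has size at most 2, so the width is 2 − 1 = 1 and tw(G) ≤ 1. Any graph with an edge has treewidth ≥ 1, and G has the edge f–g. Therefore the treewidth is 1.

Treewidth 1.
One such decomposition:
Bags: B1 = {f, g}  B2 = {g, h}  B3 = {h, i}  B4 = {i, j}  B5 = {e, j}  B6 = {a, e}  B7 = {a, b}  B8 = {b, d}  B9 = {c, d}
Tree: B1–B2, B2–B3, B3–B4, B4–B5, B5–B6, B6–B7, B7–B8, B8–B9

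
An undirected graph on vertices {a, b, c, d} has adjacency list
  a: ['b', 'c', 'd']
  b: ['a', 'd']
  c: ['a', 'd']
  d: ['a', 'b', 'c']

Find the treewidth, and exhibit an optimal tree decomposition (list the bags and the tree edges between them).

Treewidth 2.
One optimal decomposition is:
Bags: B1 = {a, b, d}  B2 = {a, c, d}
Tree: B1–B2

Each bag holds 3 vertices, so the decomposition has width 2, which upper-bounds the treewidth. On the other hand G contains the 3-clique {a, c, d}. A clique must lie in a single bag of any decomposition, so no decomposition can have width below 2. Combining the bounds, tw(G) = 2.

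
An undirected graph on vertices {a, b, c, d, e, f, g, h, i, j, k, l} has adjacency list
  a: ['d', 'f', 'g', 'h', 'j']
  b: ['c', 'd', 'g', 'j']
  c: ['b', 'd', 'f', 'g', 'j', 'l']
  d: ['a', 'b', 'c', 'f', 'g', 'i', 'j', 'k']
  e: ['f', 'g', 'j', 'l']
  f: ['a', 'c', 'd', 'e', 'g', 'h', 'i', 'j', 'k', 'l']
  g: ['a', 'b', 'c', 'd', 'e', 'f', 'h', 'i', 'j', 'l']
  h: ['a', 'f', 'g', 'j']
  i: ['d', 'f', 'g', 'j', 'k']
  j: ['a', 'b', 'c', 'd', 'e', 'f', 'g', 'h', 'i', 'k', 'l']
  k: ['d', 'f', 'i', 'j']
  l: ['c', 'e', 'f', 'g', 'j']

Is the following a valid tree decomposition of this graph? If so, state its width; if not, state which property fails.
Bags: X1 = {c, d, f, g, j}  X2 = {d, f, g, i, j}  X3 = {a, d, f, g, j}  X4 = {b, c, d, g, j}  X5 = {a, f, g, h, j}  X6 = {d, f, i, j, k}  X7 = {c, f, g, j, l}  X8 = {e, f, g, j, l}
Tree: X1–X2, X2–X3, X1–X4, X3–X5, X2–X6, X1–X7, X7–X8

Yes; width 4.

Every vertex of G appears in some bag (union = {a, b, c, d, e, f, g, h, i, j, k, l}); every edge is covered by a bag; and for each vertex v the set of bags containing v is connected in the bag tree. The decomposition is therefore valid. The largest bag has 5 vertices, so the width is 4.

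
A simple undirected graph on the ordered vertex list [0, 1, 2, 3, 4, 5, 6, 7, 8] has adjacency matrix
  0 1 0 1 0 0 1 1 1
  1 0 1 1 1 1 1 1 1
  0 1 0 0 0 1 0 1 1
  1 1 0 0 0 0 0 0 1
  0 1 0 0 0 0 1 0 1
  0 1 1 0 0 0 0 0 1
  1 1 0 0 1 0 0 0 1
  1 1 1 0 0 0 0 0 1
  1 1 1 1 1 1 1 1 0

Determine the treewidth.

3

A width-3 tree decomposition is:
Bags: B1 = {1, 2, 7, 8}  B2 = {0, 1, 7, 8}  B3 = {0, 1, 6, 8}  B4 = {1, 4, 6, 8}  B5 = {1, 2, 5, 8}  B6 = {0, 1, 3, 8}
Tree: B1–B2, B2–B3, B3–B4, B1–B5, B3–B6
Each bag holds 4 vertices, so the decomposition has width 3, which upper-bounds the treewidth. On the other hand G contains the 4-clique {0, 1, 3, 8}. A clique must lie in a single bag of any decomposition, so no decomposition can have width below 3. Combining the bounds, tw(G) = 3.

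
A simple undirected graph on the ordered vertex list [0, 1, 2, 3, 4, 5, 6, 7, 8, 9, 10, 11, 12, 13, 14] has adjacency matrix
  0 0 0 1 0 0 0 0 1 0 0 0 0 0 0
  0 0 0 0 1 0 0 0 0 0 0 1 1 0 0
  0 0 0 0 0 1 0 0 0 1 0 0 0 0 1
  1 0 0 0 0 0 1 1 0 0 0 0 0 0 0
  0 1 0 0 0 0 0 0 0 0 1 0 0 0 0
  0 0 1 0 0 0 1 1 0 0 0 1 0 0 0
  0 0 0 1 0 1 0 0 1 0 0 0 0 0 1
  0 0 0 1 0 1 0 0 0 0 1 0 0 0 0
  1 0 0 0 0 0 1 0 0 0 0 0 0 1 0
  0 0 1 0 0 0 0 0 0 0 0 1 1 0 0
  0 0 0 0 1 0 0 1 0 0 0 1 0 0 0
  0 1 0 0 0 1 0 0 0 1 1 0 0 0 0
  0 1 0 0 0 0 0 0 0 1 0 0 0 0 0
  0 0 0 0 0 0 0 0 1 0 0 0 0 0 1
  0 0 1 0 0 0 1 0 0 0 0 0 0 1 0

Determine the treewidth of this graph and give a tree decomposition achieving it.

Every bag has size at most 4, so the width is 4 − 1 = 3 and tw(G) ≤ 3. For the lower bound: the 4 vertex sets {0,8,13}, {14}, {6}, {2,3,5,7} are disjoint, each induces a connected subgraph, and every pair is joined by at least one edge of G. Contracting each set to a single vertex therefore yields K_{4} as a minor, and since treewidth is minor-monotone, tw(G) ≥ tw(K_{4}) = 3. Hence tw(G) = 3 exactly.

Treewidth 3.
One optimal decomposition is:
Bags: B1 = {0, 8, 13, 14}  B2 = {0, 6, 8, 14}  B3 = {0, 3, 6, 14}  B4 = {2, 3, 6, 14}  B5 = {2, 3, 5, 6}  B6 = {2, 3, 5, 7}  B7 = {2, 5, 7, 9}  B8 = {5, 7, 9, 11}  B9 = {7, 9, 10, 11}  B10 = {9, 10, 11, 12}  B11 = {1, 10, 11, 12}  B12 = {1, 4, 10, 12}
Tree: B1–B2, B2–B3, B3–B4, B4–B5, B5–B6, B6–B7, B7–B8, B8–B9, B9–B10, B10–B11, B11–B12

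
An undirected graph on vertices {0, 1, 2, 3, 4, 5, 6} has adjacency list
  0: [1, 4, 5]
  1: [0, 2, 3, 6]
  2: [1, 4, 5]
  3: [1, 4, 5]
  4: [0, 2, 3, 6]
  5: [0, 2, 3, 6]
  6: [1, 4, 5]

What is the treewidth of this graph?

3

A width-3 tree decomposition is:
Bags: B1 = {1, 3, 4, 5}  B2 = {1, 4, 5, 6}  B3 = {1, 2, 4, 5}  B4 = {0, 1, 4, 5}
Tree: B1–B2, B2–B3, B3–B4
Each bag holds 4 vertices, so the decomposition has width 3, which upper-bounds the treewidth. For the lower bound: the 4 vertex sets {3,4}, {1,6}, {5}, {2} are disjoint, each induces a connected subgraph, and every pair is joined by at least one edge of G. Contracting each set to a single vertex therefore yields K_{4} as a minor, and since treewidth is minor-monotone, tw(G) ≥ tw(K_{4}) = 3. Therefore the treewidth is 3.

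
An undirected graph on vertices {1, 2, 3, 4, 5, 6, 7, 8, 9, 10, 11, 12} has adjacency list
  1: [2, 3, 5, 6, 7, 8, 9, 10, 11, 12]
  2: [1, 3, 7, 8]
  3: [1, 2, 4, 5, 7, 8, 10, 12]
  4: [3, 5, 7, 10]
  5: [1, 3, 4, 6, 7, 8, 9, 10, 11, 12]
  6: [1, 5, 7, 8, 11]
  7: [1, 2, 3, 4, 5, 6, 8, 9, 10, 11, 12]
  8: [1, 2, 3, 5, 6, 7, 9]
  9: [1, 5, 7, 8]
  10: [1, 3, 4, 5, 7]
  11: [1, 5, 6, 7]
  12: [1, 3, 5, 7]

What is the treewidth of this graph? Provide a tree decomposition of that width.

Treewidth 4.
Bags: B1 = {1, 3, 5, 7, 10}  B2 = {1, 3, 5, 7, 8}  B3 = {1, 3, 5, 7, 12}  B4 = {1, 5, 6, 7, 8}  B5 = {1, 5, 6, 7, 11}  B6 = {1, 5, 7, 8, 9}  B7 = {1, 2, 3, 7, 8}  B8 = {3, 4, 5, 7, 10}
Tree: B1–B2, B1–B3, B2–B4, B4–B5, B2–B6, B2–B7, B1–B8

Every bag has size at most 5, so the width is 5 − 1 = 4 and tw(G) ≤ 4. For the lower bound, the 5 vertices {1, 2, 3, 7, 8} are pairwise adjacent, and any tree decomposition puts a clique entirely inside one bag — forcing width ≥ 4. Therefore the treewidth is 4.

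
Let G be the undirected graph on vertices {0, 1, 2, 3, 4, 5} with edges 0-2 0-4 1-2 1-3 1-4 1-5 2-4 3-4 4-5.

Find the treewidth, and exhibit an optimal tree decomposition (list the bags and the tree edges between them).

Each bag holds 3 vertices, so the decomposition has width 2, which upper-bounds the treewidth. For the lower bound, the 3 vertices {0, 2, 4} are pairwise adjacent, and any tree decomposition puts a clique entirely inside one bag — forcing width ≥ 2. Combining the bounds, tw(G) = 2.

Treewidth 2.
One optimal decomposition is:
Bags: B1 = {1, 3, 4}  B2 = {1, 4, 5}  B3 = {1, 2, 4}  B4 = {0, 2, 4}
Tree: B1–B2, B2–B3, B3–B4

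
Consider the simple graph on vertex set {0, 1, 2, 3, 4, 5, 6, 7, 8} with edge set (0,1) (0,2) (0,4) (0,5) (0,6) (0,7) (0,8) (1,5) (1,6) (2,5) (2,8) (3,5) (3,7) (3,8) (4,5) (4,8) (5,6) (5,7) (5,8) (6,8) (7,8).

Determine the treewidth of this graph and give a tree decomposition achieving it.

Treewidth 3.
One optimal decomposition is:
Bags: B1 = {0, 5, 7, 8}  B2 = {0, 5, 6, 8}  B3 = {0, 1, 5, 6}  B4 = {3, 5, 7, 8}  B5 = {0, 2, 5, 8}  B6 = {0, 4, 5, 8}
Tree: B1–B2, B2–B3, B1–B4, B2–B5, B1–B6

The largest bag has 4 vertices, giving width 3; this decomposition certifies tw(G) ≤ 3. Conversely, {0, 2, 5, 8} is a clique of size 4, and the vertices of any clique must share a bag in every tree decomposition; so some bag has ≥ 4 vertices and tw(G) ≥ 3. Therefore the treewidth is 3.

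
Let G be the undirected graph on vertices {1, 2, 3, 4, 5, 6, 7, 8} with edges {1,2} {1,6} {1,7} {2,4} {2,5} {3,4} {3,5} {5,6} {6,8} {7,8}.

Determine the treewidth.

2

A width-2 tree decomposition is:
Bags: B1 = {3, 4, 5}  B2 = {2, 4, 5}  B3 = {2, 5, 6}  B4 = {1, 2, 6}  B5 = {1, 6, 8}  B6 = {1, 7, 8}
Tree: B1–B2, B2–B3, B3–B4, B4–B5, B5–B6
Every bag has size at most 3, so the width is 3 − 1 = 2 and tw(G) ≤ 2. For the lower bound, G contains the cycle 3–4–2–5–3, so G is not a forest; only forests have treewidth ≤ 1, hence tw(G) ≥ 2. The upper and lower bounds meet at 2, so that is the treewidth.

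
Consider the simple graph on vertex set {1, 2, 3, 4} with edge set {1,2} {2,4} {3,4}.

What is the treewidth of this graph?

A width-1 tree decomposition is:
Bags: B1 = {1, 2}  B2 = {2, 4}  B3 = {3, 4}
Tree: B1–B2, B2–B3
Every bag has size at most 2, so the width is 2 − 1 = 1 and tw(G) ≤ 1. Any graph with an edge has treewidth ≥ 1, and G has the edge 2–1. Hence tw(G) = 1 exactly.

1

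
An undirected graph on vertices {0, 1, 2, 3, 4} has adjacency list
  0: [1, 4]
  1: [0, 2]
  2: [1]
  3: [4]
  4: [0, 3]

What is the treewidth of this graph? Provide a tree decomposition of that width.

Every bag has size at most 2, so the width is 2 − 1 = 1 and tw(G) ≤ 1. G has an edge, so its treewidth is at least 1. Therefore the treewidth is 1.

Treewidth 1.
One such decomposition:
Bags: B1 = {3, 4}  B2 = {0, 4}  B3 = {0, 1}  B4 = {1, 2}
Tree: B1–B2, B2–B3, B3–B4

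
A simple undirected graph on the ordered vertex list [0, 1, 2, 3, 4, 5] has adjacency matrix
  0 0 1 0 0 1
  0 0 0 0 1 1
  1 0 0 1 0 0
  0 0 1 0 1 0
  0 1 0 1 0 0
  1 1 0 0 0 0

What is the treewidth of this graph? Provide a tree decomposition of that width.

Every bag has size at most 3, so the width is 3 − 1 = 2 and tw(G) ≤ 2. Since 4–1–5–0–2–3–4 is a cycle in G, G is not acyclic. Forests are exactly the graphs of treewidth ≤ 1, so tw(G) ≥ 2. The upper and lower bounds meet at 2, so that is the treewidth.

Treewidth 2.
One optimal decomposition is:
Bags: B1 = {1, 4, 5}  B2 = {0, 4, 5}  B3 = {0, 2, 4}  B4 = {2, 3, 4}
Tree: B1–B2, B2–B3, B3–B4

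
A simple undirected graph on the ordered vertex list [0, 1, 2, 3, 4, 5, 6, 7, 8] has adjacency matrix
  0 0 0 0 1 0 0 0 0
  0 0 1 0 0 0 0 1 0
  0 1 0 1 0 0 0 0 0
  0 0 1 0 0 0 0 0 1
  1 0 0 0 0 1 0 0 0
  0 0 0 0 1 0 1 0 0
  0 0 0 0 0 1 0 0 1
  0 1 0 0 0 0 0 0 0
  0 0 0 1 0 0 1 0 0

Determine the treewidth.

1

A width-1 tree decomposition is:
Bags: B1 = {1, 7}  B2 = {1, 2}  B3 = {2, 3}  B4 = {3, 8}  B5 = {6, 8}  B6 = {5, 6}  B7 = {4, 5}  B8 = {0, 4}
Tree: B1–B2, B2–B3, B3–B4, B4–B5, B5–B6, B6–B7, B7–B8
Each bag holds 2 vertices, so the decomposition has width 1, which upper-bounds the treewidth. G has an edge, so its treewidth is at least 1. Combining the bounds, tw(G) = 1.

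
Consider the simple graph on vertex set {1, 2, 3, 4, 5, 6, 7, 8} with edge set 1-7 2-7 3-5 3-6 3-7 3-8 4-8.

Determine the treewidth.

A width-1 tree decomposition is:
Bags: B1 = {3, 5}  B2 = {3, 6}  B3 = {3, 7}  B4 = {3, 8}  B5 = {2, 7}  B6 = {1, 7}  B7 = {4, 8}
Tree: B1–B2, B2–B3, B1–B4, B3–B5, B5–B6, B4–B7
Every bag has size at most 2, so the width is 2 − 1 = 1 and tw(G) ≤ 1. G has an edge, so its treewidth is at least 1. Combining the bounds, tw(G) = 1.

1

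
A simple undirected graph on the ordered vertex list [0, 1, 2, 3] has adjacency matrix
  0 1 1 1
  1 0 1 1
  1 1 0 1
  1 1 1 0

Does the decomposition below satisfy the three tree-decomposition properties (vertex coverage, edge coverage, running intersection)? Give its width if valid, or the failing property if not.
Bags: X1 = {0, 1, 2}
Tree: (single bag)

A tree decomposition must satisfy three properties: every vertex lies in some bag; for every edge, both endpoints lie together in some bag; and for every vertex, the bags containing it form a connected subtree. Here vertex 3 appears in no bag, so the decomposition is invalid.

No — vertex 3 appears in no bag.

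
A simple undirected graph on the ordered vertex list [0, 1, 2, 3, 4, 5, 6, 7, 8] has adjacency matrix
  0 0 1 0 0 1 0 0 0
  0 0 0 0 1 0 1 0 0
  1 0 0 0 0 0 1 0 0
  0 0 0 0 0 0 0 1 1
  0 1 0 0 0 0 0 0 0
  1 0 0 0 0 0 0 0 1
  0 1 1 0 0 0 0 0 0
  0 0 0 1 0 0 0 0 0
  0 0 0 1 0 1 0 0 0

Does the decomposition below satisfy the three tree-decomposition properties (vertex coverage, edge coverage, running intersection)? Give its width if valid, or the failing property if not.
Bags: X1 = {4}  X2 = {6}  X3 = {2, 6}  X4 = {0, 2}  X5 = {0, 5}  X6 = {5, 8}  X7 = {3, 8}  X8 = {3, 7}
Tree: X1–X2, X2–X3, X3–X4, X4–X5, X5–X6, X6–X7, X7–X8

A tree decomposition must satisfy three properties: every vertex lies in some bag; for every edge, both endpoints lie together in some bag; and for every vertex, the bags containing it form a connected subtree. Here vertex 1 appears in no bag, so the decomposition is invalid.

No — vertex 1 appears in no bag.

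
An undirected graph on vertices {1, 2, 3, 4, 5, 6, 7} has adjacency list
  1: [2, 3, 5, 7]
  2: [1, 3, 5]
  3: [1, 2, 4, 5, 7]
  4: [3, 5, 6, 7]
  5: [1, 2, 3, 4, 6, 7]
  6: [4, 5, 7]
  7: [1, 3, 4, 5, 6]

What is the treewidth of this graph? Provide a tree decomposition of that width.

Treewidth 3.
One such decomposition:
Bags: B1 = {3, 4, 5, 7}  B2 = {4, 5, 6, 7}  B3 = {1, 3, 5, 7}  B4 = {1, 2, 3, 5}
Tree: B1–B2, B1–B3, B3–B4

Each bag holds 4 vertices, so the decomposition has width 3, which upper-bounds the treewidth. On the other hand G contains the 4-clique {1, 2, 3, 5}. A clique must lie in a single bag of any decomposition, so no decomposition can have width below 3. The upper and lower bounds meet at 3, so that is the treewidth.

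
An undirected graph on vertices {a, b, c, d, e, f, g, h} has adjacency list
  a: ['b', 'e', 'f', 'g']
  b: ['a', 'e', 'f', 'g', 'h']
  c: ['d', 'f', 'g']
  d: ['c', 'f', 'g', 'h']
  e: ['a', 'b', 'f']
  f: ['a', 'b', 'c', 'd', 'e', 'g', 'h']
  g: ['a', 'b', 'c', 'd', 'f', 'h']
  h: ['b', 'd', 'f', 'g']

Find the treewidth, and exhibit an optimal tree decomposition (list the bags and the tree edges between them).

Each bag holds 4 vertices, so the decomposition has width 3, which upper-bounds the treewidth. Conversely, {d, f, g, h} is a clique of size 4, and the vertices of any clique must share a bag in every tree decomposition; so some bag has ≥ 4 vertices and tw(G) ≥ 3. Hence tw(G) = 3 exactly.

Treewidth 3.
One such decomposition:
Bags: B1 = {b, f, g, h}  B2 = {d, f, g, h}  B3 = {a, b, f, g}  B4 = {c, d, f, g}  B5 = {a, b, e, f}
Tree: B1–B2, B1–B3, B2–B4, B3–B5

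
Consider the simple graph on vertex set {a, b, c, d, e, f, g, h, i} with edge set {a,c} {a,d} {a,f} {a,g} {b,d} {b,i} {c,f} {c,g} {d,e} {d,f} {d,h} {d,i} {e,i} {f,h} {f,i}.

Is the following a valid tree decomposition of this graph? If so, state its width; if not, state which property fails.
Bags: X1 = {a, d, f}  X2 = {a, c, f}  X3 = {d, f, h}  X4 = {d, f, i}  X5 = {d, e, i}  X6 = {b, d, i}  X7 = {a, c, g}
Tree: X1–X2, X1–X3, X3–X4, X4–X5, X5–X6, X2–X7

Yes; width 2.

Vertex coverage: the bags together contain {a, b, c, d, e, f, g, h, i}, the full vertex set. Edge coverage: each edge of G has both endpoints in at least one bag. Running intersection: for every vertex, the bags containing it form a connected subtree. All three properties hold, so this is a valid tree decomposition of width max|bag| − 1 = 2, and hence tw(G) ≤ 2.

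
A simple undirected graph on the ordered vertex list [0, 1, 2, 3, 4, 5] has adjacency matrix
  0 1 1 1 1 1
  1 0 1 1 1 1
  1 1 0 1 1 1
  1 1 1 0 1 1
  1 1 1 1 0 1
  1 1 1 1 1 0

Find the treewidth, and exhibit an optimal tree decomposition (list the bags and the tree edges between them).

With just one bag of size 6, the width is 6 − 1 = 5, so tw(G) ≤ 5. For the lower bound, the 6 vertices {0, 1, 2, 3, 4, 5} are pairwise adjacent, and any tree decomposition puts a clique entirely inside one bag — forcing width ≥ 5. The upper and lower bounds meet at 5, so that is the treewidth.

Treewidth 5.
One optimal decomposition is:
Bags: B1 = {0, 1, 2, 3, 4, 5}
Tree: (single bag)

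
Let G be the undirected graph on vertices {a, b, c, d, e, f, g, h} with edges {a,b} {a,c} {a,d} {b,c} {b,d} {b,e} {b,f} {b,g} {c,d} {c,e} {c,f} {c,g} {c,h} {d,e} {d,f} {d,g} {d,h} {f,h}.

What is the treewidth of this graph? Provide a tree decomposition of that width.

Treewidth 3.
One optimal decomposition is:
Bags: B1 = {b, c, d, g}  B2 = {b, c, d, f}  B3 = {c, d, f, h}  B4 = {b, c, d, e}  B5 = {a, b, c, d}
Tree: B1–B2, B2–B3, B1–B4, B4–B5

The largest bag has 4 vertices, giving width 3; this decomposition certifies tw(G) ≤ 3. For the lower bound, the 4 vertices {c, d, f, h} are pairwise adjacent, and any tree decomposition puts a clique entirely inside one bag — forcing width ≥ 3. Hence tw(G) = 3 exactly.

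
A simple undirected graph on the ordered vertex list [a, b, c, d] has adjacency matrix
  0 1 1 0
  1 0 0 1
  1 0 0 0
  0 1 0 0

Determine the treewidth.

1

A width-1 tree decomposition is:
Bags: B1 = {a, c}  B2 = {a, b}  B3 = {b, d}
Tree: B1–B2, B2–B3
Each bag holds 2 vertices, so the decomposition has width 1, which upper-bounds the treewidth. Any graph with an edge has treewidth ≥ 1, and G has the edge c–a. Hence tw(G) = 1 exactly.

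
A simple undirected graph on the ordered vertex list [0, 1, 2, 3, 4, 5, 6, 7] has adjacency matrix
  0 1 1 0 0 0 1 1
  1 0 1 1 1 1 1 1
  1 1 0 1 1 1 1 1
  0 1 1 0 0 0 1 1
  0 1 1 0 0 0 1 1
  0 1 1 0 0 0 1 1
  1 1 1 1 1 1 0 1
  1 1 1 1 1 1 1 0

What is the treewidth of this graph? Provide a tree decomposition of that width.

Treewidth 4.
One optimal decomposition is:
Bags: B1 = {1, 2, 3, 6, 7}  B2 = {0, 1, 2, 6, 7}  B3 = {1, 2, 4, 6, 7}  B4 = {1, 2, 5, 6, 7}
Tree: B1–B2, B2–B3, B2–B4

Each bag holds 5 vertices, so the decomposition has width 4, which upper-bounds the treewidth. For the lower bound, the 5 vertices {0, 1, 2, 6, 7} are pairwise adjacent, and any tree decomposition puts a clique entirely inside one bag — forcing width ≥ 4. Hence tw(G) = 4 exactly.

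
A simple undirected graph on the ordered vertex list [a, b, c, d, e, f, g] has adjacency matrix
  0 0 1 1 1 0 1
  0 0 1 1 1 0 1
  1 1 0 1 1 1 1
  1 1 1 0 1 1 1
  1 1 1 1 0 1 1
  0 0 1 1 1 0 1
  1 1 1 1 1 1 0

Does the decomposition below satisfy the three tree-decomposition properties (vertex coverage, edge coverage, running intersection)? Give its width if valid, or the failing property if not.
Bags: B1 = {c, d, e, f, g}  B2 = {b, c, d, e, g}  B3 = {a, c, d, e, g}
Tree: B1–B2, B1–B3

Every vertex of G appears in some bag (union = {a, b, c, d, e, f, g}); every edge is covered by a bag; and for each vertex v the set of bags containing v is connected in the bag tree. The decomposition is therefore valid. The largest bag has 5 vertices, so the width is 4.

Yes; width 4.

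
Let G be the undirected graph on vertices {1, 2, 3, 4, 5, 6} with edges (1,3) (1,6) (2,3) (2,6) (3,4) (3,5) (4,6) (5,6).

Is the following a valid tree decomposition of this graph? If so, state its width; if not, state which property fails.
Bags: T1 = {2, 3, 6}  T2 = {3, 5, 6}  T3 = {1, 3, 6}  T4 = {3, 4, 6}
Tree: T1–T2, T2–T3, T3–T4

Vertex coverage: the bags together contain {1, 2, 3, 4, 5, 6}, the full vertex set. Edge coverage: each edge of G has both endpoints in at least one bag. Running intersection: for every vertex, the bags containing it form a connected subtree. All three properties hold, so this is a valid tree decomposition of width max|bag| − 1 = 2, and hence tw(G) ≤ 2.

Yes; width 2.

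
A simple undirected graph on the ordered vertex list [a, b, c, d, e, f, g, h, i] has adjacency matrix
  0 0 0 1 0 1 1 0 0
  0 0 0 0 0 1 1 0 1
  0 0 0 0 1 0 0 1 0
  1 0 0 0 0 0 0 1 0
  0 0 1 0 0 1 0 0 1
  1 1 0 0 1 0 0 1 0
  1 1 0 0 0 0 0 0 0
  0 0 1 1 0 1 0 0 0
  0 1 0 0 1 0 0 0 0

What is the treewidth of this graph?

A width-3 tree decomposition is:
Bags: B1 = {a, c, d, h}  B2 = {a, c, f, h}  B3 = {a, c, e, f}  B4 = {a, e, f, g}  B5 = {b, e, f, g}  B6 = {b, e, g, i}
Tree: B1–B2, B2–B3, B3–B4, B4–B5, B5–B6
Every bag has size at most 4, so the width is 4 − 1 = 3 and tw(G) ≤ 3. For the lower bound: the 4 vertex sets {c,d,h}, {a}, {f}, {b,e,g,i} are disjoint, each induces a connected subgraph, and every pair is joined by at least one edge of G. Contracting each set to a single vertex therefore yields K_{4} as a minor, and since treewidth is minor-monotone, tw(G) ≥ tw(K_{4}) = 3. Combining the bounds, tw(G) = 3.

3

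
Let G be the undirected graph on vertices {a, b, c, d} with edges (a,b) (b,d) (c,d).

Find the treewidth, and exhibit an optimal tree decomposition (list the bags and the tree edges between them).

Every bag has size at most 2, so the width is 2 − 1 = 1 and tw(G) ≤ 1. G has an edge, so its treewidth is at least 1. Hence tw(G) = 1 exactly.

Treewidth 1.
One such decomposition:
Bags: B1 = {c, d}  B2 = {b, d}  B3 = {a, b}
Tree: B1–B2, B2–B3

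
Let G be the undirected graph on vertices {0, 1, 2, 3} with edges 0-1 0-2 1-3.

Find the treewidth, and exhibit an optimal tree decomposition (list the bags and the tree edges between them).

Treewidth 1.
One such decomposition:
Bags: B1 = {1, 3}  B2 = {0, 1}  B3 = {0, 2}
Tree: B1–B2, B2–B3

The largest bag has 2 vertices, giving width 1; this decomposition certifies tw(G) ≤ 1. G has an edge, so its treewidth is at least 1. The upper and lower bounds meet at 1, so that is the treewidth.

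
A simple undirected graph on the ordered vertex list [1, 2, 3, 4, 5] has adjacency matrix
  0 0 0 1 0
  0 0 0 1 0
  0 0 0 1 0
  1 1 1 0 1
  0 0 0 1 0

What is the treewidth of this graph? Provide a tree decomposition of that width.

Treewidth 1.
One optimal decomposition is:
Bags: B1 = {1, 4}  B2 = {2, 4}  B3 = {3, 4}  B4 = {4, 5}
Tree: B1–B2, B1–B3, B1–B4

Each bag holds 2 vertices, so the decomposition has width 1, which upper-bounds the treewidth. Since G has at least one edge (e.g. 4–1), it is not an edgeless graph, so tw(G) ≥ 1. Hence tw(G) = 1 exactly.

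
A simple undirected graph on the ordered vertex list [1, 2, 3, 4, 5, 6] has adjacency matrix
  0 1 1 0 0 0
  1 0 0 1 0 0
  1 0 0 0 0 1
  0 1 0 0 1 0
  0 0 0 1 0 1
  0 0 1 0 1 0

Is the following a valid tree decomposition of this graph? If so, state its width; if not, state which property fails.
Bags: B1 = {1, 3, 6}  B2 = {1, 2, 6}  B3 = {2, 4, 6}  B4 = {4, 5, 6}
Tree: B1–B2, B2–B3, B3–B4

Yes; width 2.

Every vertex of G appears in some bag (union = {1, 2, 3, 4, 5, 6}); every edge is covered by a bag; and for each vertex v the set of bags containing v is connected in the bag tree. The decomposition is therefore valid. The largest bag has 3 vertices, so the width is 2.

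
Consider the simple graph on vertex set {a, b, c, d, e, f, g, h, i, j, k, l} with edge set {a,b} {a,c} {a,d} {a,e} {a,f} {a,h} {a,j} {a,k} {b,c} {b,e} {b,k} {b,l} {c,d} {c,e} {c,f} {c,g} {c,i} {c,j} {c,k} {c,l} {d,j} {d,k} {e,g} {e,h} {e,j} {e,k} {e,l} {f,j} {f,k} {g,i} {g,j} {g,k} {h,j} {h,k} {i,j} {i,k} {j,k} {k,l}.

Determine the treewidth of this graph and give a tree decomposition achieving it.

Treewidth 4.
One such decomposition:
Bags: B1 = {b, c, e, k, l}  B2 = {a, b, c, e, k}  B3 = {a, c, e, j, k}  B4 = {a, c, d, j, k}  B5 = {a, c, f, j, k}  B6 = {c, e, g, j, k}  B7 = {c, g, i, j, k}  B8 = {a, e, h, j, k}
Tree: B1–B2, B2–B3, B3–B4, B3–B5, B3–B6, B6–B7, B3–B8

Every bag has size at most 5, so the width is 5 − 1 = 4 and tw(G) ≤ 4. On the other hand G contains the 5-clique {a, e, h, j, k}. A clique must lie in a single bag of any decomposition, so no decomposition can have width below 4. The upper and lower bounds meet at 4, so that is the treewidth.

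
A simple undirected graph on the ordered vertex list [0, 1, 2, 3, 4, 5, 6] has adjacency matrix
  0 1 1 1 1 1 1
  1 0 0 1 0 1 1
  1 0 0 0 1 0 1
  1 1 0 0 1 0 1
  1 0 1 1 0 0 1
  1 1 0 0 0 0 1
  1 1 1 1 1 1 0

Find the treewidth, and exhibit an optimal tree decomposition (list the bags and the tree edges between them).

Treewidth 3.
Bags: B1 = {0, 3, 4, 6}  B2 = {0, 1, 3, 6}  B3 = {0, 1, 5, 6}  B4 = {0, 2, 4, 6}
Tree: B1–B2, B2–B3, B1–B4

Each bag holds 4 vertices, so the decomposition has width 3, which upper-bounds the treewidth. For the lower bound, the 4 vertices {0, 1, 3, 6} are pairwise adjacent, and any tree decomposition puts a clique entirely inside one bag — forcing width ≥ 3. The upper and lower bounds meet at 3, so that is the treewidth.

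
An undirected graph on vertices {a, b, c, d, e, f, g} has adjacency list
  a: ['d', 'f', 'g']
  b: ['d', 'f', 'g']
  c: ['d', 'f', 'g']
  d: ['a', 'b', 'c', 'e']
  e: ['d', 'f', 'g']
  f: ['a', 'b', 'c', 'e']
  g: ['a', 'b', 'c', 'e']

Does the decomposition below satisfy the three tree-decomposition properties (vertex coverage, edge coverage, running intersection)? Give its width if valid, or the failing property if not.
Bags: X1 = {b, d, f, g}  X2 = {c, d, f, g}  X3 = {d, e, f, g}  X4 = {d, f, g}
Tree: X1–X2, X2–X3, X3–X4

A tree decomposition must satisfy three properties: every vertex lies in some bag; for every edge, both endpoints lie together in some bag; and for every vertex, the bags containing it form a connected subtree. Here vertex a appears in no bag, so the decomposition is invalid.

No — vertex a appears in no bag.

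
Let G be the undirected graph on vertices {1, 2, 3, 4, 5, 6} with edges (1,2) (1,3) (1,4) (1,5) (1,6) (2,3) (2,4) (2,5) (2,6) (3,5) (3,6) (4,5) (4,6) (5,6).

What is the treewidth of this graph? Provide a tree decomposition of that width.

Treewidth 4.
One such decomposition:
Bags: B1 = {1, 2, 4, 5, 6}  B2 = {1, 2, 3, 5, 6}
Tree: B1–B2

Each bag holds 5 vertices, so the decomposition has width 4, which upper-bounds the treewidth. Conversely, {1, 2, 3, 5, 6} is a clique of size 5, and the vertices of any clique must share a bag in every tree decomposition; so some bag has ≥ 5 vertices and tw(G) ≥ 4. The upper and lower bounds meet at 4, so that is the treewidth.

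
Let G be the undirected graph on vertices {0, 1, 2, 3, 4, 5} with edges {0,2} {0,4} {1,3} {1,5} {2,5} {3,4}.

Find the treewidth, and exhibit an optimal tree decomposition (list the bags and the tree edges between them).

Each bag holds 3 vertices, so the decomposition has width 2, which upper-bounds the treewidth. The edges 4–3–1–5–2–0–4 form a cycle, so G is not a tree and its treewidth is at least 2. The upper and lower bounds meet at 2, so that is the treewidth.

Treewidth 2.
Bags: B1 = {1, 3, 4}  B2 = {1, 4, 5}  B3 = {2, 4, 5}  B4 = {0, 2, 4}
Tree: B1–B2, B2–B3, B3–B4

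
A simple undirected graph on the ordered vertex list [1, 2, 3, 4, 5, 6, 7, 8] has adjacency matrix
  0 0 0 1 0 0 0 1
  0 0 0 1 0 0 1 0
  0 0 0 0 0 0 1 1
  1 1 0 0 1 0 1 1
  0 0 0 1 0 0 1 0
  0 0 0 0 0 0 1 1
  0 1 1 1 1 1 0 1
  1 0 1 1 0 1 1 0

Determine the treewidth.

2

A width-2 tree decomposition is:
Bags: B1 = {2, 4, 7}  B2 = {4, 7, 8}  B3 = {6, 7, 8}  B4 = {3, 7, 8}  B5 = {4, 5, 7}  B6 = {1, 4, 8}
Tree: B1–B2, B2–B3, B3–B4, B2–B5, B2–B6
Each bag holds 3 vertices, so the decomposition has width 2, which upper-bounds the treewidth. For the lower bound, the 3 vertices {1, 4, 8} are pairwise adjacent, and any tree decomposition puts a clique entirely inside one bag — forcing width ≥ 2. Hence tw(G) = 2 exactly.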